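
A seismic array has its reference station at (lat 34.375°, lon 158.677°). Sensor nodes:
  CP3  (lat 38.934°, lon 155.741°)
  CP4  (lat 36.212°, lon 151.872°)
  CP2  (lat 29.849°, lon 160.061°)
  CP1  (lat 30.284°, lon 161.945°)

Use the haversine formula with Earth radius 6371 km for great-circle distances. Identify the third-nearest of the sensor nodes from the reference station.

CP3

Distance to each, sorted:
CP2: 519.9 km
CP1: 548.7 km
CP3: 570.5 km
CP4: 650.3 km
The third-nearest is CP3 at 570.5 km.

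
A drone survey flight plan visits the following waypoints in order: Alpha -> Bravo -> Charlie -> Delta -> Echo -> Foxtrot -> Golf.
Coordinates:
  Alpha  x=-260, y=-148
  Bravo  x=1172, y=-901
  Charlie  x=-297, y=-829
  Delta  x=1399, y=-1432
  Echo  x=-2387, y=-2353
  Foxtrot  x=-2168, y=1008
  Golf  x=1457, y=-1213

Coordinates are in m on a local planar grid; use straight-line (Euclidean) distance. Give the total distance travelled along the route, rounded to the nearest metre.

Leg distances:
Alpha→Bravo: 1617.9 m  (cumulative 1617.9 m)
Bravo→Charlie: 1470.8 m  (cumulative 3088.7 m)
Charlie→Delta: 1800.0 m  (cumulative 4888.7 m)
Delta→Echo: 3896.4 m  (cumulative 8785.1 m)
Echo→Foxtrot: 3368.1 m  (cumulative 12153.2 m)
Foxtrot→Golf: 4251.3 m  (cumulative 16404.5 m)
Total route length ≈ 16405 m.

16405 m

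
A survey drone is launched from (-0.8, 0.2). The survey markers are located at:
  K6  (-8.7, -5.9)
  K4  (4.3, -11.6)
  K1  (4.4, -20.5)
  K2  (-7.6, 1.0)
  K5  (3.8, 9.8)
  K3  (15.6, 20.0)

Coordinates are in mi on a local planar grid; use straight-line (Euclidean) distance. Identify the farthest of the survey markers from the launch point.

Distances from the launch point ((-0.8, 0.2)):
K3: 25.7 mi
K1: 21.3 mi
K4: 12.9 mi
K5: 10.6 mi
K6: 10.0 mi
K2: 6.8 mi
The farthest is K3 at 25.7 mi.

K3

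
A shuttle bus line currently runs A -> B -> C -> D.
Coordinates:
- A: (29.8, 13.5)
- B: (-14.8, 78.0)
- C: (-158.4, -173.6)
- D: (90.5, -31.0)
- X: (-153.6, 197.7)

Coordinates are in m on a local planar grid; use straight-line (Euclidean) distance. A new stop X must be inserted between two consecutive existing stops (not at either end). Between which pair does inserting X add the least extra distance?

between B and C

Added distance for inserting X between each consecutive pair:
A–B: 364.8 m
B–C: 264.9 m
C–D: 419.0 m
Smallest added distance is 264.9 m, inserting between B and C.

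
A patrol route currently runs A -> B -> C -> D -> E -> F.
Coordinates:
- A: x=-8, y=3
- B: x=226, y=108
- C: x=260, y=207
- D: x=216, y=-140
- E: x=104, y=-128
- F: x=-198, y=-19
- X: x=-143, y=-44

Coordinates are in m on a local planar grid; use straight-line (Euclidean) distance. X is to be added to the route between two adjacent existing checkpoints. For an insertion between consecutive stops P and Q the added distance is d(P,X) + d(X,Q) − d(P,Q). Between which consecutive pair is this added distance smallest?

between E and F

Added distance for inserting X between each consecutive pair:
A–B: 285.5 m
B–C: 769.2 m
C–D: 496.6 m
D–E: 519.9 m
E–F: 0.2 m
Smallest added distance is 0.2 m, inserting between E and F.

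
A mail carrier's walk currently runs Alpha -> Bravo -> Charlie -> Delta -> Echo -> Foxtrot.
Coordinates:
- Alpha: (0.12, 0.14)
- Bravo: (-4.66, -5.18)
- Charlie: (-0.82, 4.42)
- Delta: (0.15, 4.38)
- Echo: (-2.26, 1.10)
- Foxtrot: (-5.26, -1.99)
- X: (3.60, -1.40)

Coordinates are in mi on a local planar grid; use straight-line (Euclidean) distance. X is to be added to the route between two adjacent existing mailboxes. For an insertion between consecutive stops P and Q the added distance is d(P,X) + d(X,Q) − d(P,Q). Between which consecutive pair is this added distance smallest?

between Alpha and Bravo

Added distance for inserting X between each consecutive pair:
Alpha–Bravo: 5.7 mi
Bravo–Charlie: 6.1 mi
Charlie–Delta: 13.1 mi
Delta–Echo: 9.0 mi
Echo–Foxtrot: 10.9 mi
Smallest added distance is 5.7 mi, inserting between Alpha and Bravo.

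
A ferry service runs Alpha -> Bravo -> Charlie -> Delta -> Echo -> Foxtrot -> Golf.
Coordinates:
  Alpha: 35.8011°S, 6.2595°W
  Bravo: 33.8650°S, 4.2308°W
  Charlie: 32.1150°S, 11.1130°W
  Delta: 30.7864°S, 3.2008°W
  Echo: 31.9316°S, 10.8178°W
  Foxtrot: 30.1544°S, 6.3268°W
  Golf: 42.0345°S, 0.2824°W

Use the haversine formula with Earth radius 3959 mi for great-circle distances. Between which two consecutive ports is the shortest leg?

Leg distances:
Alpha→Bravo: 176.4 mi
Bravo→Charlie: 416.7 mi
Charlie→Delta: 475.2 mi
Delta→Echo: 456.2 mi
Echo→Foxtrot: 292.8 mi
Foxtrot→Golf: 886.9 mi
The shortest leg is Alpha–Bravo at 176.4 mi.

Alpha–Bravo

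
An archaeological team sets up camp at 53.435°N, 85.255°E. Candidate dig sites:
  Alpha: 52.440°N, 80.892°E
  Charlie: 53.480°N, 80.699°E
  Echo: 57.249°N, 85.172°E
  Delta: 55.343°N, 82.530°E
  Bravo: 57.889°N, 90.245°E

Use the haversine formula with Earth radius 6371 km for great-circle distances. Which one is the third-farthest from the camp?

Distance to each, sorted:
Bravo: 585.5 km
Echo: 424.1 km
Alpha: 312.6 km
Charlie: 301.6 km
Delta: 275.9 km
The third-farthest is Alpha at 312.6 km.

Alpha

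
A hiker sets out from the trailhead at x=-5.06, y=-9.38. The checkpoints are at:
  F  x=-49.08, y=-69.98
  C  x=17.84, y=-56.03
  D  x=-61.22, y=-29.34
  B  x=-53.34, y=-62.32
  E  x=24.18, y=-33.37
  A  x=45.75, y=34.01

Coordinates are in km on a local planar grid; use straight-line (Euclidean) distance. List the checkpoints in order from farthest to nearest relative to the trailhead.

F, B, A, D, C, E

Distances from the trailhead:
F x=-49.08, y=-69.98: 74.9 km
B x=-53.34, y=-62.32: 71.6 km
A x=45.75, y=34.01: 66.8 km
D x=-61.22, y=-29.34: 59.6 km
C x=17.84, y=-56.03: 52.0 km
E x=24.18, y=-33.37: 37.8 km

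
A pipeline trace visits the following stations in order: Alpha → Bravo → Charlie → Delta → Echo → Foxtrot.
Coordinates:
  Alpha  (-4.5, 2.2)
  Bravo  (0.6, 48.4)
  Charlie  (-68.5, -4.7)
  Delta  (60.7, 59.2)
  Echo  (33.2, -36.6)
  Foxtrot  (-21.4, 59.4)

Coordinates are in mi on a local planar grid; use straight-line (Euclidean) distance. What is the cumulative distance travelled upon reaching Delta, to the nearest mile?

278 mi

Leg distances:
Alpha→Bravo: 46.5 mi  (cumulative 46.5 mi)
Bravo→Charlie: 87.1 mi  (cumulative 133.6 mi)
Charlie→Delta: 144.1 mi  (cumulative 277.8 mi)
Cumulative distance at Delta ≈ 278 mi.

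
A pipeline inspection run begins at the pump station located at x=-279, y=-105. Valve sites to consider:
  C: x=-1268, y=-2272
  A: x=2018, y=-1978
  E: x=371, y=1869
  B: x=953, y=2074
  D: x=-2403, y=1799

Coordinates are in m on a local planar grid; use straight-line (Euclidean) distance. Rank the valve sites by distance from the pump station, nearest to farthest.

Distances from the pump station:
E x=371, y=1869: 2078.3 m
C x=-1268, y=-2272: 2382.0 m
B x=953, y=2074: 2503.2 m
D x=-2403, y=1799: 2852.5 m
A x=2018, y=-1978: 2963.8 m

E, C, B, D, A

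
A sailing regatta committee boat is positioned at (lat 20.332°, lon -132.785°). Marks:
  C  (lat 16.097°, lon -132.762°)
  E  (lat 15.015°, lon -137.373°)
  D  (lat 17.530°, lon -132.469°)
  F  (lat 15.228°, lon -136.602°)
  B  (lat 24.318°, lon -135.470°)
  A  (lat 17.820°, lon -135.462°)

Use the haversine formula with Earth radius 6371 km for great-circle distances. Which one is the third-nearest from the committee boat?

C

Distance to each, sorted:
D: 313.3 km
A: 396.4 km
C: 470.9 km
B: 522.2 km
F: 696.6 km
E: 765.2 km
The third-nearest is C at 470.9 km.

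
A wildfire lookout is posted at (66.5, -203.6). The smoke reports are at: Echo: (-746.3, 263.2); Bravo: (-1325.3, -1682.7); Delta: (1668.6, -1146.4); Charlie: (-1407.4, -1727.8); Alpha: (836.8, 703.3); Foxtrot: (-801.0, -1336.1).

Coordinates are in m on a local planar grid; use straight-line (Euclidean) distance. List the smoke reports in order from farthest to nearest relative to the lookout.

Charlie, Bravo, Delta, Foxtrot, Alpha, Echo

Distance from the lookout at (66.5, -203.6) to each:
Charlie (-1407.4, -1727.8): 2120.3 m
Bravo (-1325.3, -1682.7): 2031.0 m
Delta (1668.6, -1146.4): 1858.9 m
Foxtrot (-801.0, -1336.1): 1426.6 m
Alpha (836.8, 703.3): 1189.9 m
Echo (-746.3, 263.2): 937.3 m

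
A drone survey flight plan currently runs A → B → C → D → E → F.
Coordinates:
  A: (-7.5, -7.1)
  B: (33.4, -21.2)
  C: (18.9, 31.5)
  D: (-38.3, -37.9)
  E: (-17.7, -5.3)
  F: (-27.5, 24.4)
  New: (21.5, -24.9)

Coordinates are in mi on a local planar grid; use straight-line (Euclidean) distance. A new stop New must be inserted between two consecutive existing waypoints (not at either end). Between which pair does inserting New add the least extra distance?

Added distance for inserting New between each consecutive pair:
A–B: 3.2 mi
B–C: 14.3 mi
C–D: 27.7 mi
D–E: 66.5 mi
E–F: 82.1 mi
Smallest added distance is 3.2 mi, inserting between A and B.

between A and B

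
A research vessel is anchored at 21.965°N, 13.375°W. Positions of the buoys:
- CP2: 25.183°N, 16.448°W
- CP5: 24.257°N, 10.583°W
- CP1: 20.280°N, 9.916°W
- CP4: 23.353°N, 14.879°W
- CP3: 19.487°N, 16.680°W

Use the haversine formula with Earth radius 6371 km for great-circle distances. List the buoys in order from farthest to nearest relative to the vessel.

Computing each great-circle distance from 21.965°N, 13.375°W:
CP2 25.183°N, 16.448°W: 475.5 km
CP3 19.487°N, 16.680°W: 440.5 km
CP1 20.280°N, 9.916°W: 404.7 km
CP5 24.257°N, 10.583°W: 382.7 km
CP4 23.353°N, 14.879°W: 218.3 km

CP2, CP3, CP1, CP5, CP4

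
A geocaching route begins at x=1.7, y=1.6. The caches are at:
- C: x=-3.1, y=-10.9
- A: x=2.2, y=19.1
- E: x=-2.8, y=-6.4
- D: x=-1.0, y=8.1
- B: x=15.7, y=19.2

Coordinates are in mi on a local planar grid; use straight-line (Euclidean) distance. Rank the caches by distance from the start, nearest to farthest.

Computing each straight-line distance from x=1.7, y=1.6:
D x=-1.0, y=8.1: 7.0 mi
E x=-2.8, y=-6.4: 9.2 mi
C x=-3.1, y=-10.9: 13.4 mi
A x=2.2, y=19.1: 17.5 mi
B x=15.7, y=19.2: 22.5 mi

D, E, C, A, B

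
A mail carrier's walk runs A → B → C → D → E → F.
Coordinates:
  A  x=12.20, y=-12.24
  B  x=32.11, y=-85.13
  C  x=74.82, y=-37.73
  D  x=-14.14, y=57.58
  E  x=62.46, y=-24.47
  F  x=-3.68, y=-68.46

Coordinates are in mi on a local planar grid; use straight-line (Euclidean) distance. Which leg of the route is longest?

C–D

Leg distances:
A→B: 75.6 mi
B→C: 63.8 mi
C→D: 130.4 mi
D→E: 112.2 mi
E→F: 79.4 mi
The longest leg is C–D at 130.4 mi.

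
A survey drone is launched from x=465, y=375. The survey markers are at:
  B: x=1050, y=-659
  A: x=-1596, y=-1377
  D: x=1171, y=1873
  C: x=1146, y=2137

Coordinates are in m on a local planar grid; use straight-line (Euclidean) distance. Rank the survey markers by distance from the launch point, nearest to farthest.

B, D, C, A

Computing each straight-line distance from x=465, y=375:
B x=1050, y=-659: 1188.0 m
D x=1171, y=1873: 1656.0 m
C x=1146, y=2137: 1889.0 m
A x=-1596, y=-1377: 2705.0 m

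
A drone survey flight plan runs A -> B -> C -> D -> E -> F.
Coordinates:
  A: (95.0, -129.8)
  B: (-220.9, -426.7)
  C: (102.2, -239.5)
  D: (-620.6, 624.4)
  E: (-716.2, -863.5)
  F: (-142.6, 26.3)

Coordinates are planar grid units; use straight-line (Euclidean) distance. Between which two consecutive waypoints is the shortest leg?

Leg distances:
A→B: 433.5
B→C: 373.4
C→D: 1126.4
D→E: 1491.0
E→F: 1058.7
The shortest leg is B–C at 373.4.

B–C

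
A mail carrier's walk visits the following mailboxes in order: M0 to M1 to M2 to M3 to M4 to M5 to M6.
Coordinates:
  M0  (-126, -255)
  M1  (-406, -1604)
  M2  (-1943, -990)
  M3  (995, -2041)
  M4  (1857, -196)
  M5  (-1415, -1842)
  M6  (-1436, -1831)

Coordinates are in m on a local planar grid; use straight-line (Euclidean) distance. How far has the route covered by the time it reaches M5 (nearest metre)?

11852 m

Leg distances:
M0→M1: 1377.8 m  (cumulative 1377.8 m)
M1→M2: 1655.1 m  (cumulative 3032.9 m)
M2→M3: 3120.3 m  (cumulative 6153.2 m)
M3→M4: 2036.4 m  (cumulative 8189.6 m)
M4→M5: 3662.7 m  (cumulative 11852.3 m)
Cumulative distance at M5 ≈ 11852 m.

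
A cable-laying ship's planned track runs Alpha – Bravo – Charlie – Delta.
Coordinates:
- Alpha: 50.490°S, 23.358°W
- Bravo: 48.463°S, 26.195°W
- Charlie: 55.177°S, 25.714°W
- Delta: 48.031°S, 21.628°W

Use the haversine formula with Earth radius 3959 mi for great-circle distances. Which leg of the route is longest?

Charlie–Delta

Leg distances:
Alpha→Bravo: 189.3 mi
Bravo→Charlie: 464.4 mi
Charlie→Delta: 523.8 mi
The longest leg is Charlie–Delta at 523.8 mi.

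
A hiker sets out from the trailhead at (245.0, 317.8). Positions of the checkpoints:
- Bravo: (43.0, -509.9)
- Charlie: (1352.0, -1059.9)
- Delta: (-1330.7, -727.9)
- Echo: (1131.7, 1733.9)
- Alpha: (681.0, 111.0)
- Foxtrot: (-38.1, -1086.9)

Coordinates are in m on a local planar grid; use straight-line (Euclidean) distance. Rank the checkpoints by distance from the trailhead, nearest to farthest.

Alpha, Bravo, Foxtrot, Echo, Charlie, Delta

Computing each straight-line distance from (245.0, 317.8):
Alpha (681.0, 111.0): 482.6 m
Bravo (43.0, -509.9): 852.0 m
Foxtrot (-38.1, -1086.9): 1432.9 m
Echo (1131.7, 1733.9): 1670.8 m
Charlie (1352.0, -1059.9): 1767.3 m
Delta (-1330.7, -727.9): 1891.1 m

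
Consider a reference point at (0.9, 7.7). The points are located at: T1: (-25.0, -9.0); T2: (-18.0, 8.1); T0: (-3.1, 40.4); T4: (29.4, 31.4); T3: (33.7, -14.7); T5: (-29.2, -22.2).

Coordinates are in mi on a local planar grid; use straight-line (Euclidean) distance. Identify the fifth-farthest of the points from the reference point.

T1

Distances from the reference point ((0.9, 7.7)):
T5: 42.4 mi
T3: 39.7 mi
T4: 37.1 mi
T0: 32.9 mi
T1: 30.8 mi
T2: 18.9 mi
The fifth-farthest is T1 at 30.8 mi.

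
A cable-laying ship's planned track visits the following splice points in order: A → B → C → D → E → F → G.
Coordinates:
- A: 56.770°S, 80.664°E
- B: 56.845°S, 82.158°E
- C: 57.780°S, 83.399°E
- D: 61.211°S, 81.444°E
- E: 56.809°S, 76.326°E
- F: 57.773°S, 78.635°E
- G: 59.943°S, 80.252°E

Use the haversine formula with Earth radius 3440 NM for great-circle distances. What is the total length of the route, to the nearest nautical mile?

875 NM

Leg distances:
A→B: 49.3 NM  (cumulative 49.3 NM)
B→C: 69.1 NM  (cumulative 118.4 NM)
C→D: 214.4 NM  (cumulative 332.8 NM)
D→E: 307.8 NM  (cumulative 640.6 NM)
E→F: 94.7 NM  (cumulative 735.3 NM)
F→G: 139.6 NM  (cumulative 874.9 NM)
Total route length ≈ 875 NM.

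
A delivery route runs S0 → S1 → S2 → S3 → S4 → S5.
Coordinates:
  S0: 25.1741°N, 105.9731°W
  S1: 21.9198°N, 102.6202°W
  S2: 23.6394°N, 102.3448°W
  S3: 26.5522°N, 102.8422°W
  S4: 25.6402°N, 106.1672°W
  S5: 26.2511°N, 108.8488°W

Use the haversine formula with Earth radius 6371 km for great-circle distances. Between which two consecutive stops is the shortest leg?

S1–S2

Leg distances:
S0→S1: 497.7 km
S1→S2: 193.3 km
S2→S3: 327.7 km
S3→S4: 347.2 km
S4→S5: 276.6 km
The shortest leg is S1–S2 at 193.3 km.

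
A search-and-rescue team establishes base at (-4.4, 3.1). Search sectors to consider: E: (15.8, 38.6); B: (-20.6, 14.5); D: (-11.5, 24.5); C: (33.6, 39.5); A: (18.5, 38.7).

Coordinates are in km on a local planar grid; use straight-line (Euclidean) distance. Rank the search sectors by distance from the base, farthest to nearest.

C, A, E, D, B

Computing each straight-line distance from (-4.4, 3.1):
C (33.6, 39.5): 52.6 km
A (18.5, 38.7): 42.3 km
E (15.8, 38.6): 40.8 km
D (-11.5, 24.5): 22.5 km
B (-20.6, 14.5): 19.8 km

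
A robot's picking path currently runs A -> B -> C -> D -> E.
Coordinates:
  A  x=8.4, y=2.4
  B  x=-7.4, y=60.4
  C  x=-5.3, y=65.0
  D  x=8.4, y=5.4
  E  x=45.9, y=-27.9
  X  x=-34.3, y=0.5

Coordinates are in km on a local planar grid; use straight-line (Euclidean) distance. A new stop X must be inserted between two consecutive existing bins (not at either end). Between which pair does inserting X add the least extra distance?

Added distance for inserting X between each consecutive pair:
A–B: 48.3 km
B–C: 131.3 km
C–D: 52.5 km
D–E: 77.9 km
Smallest added distance is 48.3 km, inserting between A and B.

between A and B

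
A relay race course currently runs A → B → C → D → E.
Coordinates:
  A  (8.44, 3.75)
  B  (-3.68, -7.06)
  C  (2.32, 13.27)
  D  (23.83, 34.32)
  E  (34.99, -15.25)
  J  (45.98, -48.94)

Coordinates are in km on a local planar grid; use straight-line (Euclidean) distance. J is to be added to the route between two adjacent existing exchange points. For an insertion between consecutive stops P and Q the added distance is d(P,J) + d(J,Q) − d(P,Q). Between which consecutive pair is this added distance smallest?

Added distance for inserting J between each consecutive pair:
A–B: 113.4 km
B–C: 119.8 km
C–D: 132.1 km
D–E: 70.8 km
Smallest added distance is 70.8 km, inserting between D and E.

between D and E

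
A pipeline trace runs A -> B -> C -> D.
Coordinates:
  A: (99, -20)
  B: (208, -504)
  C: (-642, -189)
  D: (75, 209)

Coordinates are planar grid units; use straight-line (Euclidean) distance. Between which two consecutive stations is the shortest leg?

Leg distances:
A→B: 496.1
B→C: 906.5
C→D: 820.1
The shortest leg is A–B at 496.1.

A–B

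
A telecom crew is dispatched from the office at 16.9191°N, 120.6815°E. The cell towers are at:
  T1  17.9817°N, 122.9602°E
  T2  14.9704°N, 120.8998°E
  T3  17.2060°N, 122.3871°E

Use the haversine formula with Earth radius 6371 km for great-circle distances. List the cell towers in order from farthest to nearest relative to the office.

Computing each great-circle distance from 16.9191°N, 120.6815°E:
T1 17.9817°N, 122.9602°E: 269.0 km
T2 14.9704°N, 120.8998°E: 217.9 km
T3 17.2060°N, 122.3871°E: 184.1 km

T1, T2, T3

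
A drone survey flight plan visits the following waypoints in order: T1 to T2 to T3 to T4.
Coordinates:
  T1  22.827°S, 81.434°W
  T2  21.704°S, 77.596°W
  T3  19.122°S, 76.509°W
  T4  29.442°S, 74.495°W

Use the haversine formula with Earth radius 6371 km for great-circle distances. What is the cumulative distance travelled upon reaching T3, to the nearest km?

723 km

Leg distances:
T1→T2: 414.2 km  (cumulative 414.2 km)
T2→T3: 308.6 km  (cumulative 722.8 km)
Cumulative distance at T3 ≈ 723 km.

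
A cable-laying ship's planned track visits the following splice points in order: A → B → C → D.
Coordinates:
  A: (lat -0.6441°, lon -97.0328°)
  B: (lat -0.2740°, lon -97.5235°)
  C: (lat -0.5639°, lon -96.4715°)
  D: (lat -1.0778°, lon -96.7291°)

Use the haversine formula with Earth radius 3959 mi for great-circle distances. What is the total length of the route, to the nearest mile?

158 mi

Leg distances:
A→B: 42.5 mi  (cumulative 42.5 mi)
B→C: 75.4 mi  (cumulative 117.9 mi)
C→D: 39.7 mi  (cumulative 157.6 mi)
Total route length ≈ 158 mi.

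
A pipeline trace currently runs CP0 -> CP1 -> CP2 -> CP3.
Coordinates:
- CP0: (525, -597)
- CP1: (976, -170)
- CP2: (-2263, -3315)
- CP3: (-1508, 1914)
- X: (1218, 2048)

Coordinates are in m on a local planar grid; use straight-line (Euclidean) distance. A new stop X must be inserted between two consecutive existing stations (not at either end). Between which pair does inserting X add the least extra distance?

Added distance for inserting X between each consecutive pair:
CP0–CP1: 4344.4 m
CP1–CP2: 4110.2 m
CP2–CP3: 3839.7 m
Smallest added distance is 3839.7 m, inserting between CP2 and CP3.

between CP2 and CP3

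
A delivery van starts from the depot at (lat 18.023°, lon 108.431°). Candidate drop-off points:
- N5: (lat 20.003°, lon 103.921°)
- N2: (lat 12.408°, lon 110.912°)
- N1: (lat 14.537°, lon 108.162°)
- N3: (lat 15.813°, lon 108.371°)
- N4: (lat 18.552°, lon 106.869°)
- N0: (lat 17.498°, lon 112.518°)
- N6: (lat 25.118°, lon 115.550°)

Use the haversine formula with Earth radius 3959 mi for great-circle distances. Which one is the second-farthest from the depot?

Distances from the depot ((lat 18.023°, lon 108.431°)):
N6: 670.2 mi
N2: 421.7 mi
N5: 324.8 mi
N0: 271.4 mi
N1: 241.5 mi
N3: 152.8 mi
N4: 108.8 mi
The second-farthest is N2 at 421.7 mi.

N2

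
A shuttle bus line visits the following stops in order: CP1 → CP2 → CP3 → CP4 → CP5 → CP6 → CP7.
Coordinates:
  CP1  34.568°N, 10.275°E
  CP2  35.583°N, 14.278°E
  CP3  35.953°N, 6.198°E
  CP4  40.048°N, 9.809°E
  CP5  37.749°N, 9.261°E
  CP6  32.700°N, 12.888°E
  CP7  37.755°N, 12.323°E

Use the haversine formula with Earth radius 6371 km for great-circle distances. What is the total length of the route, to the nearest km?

3141 km

Leg distances:
CP1→CP2: 381.3 km  (cumulative 381.3 km)
CP2→CP3: 729.9 km  (cumulative 1111.3 km)
CP3→CP4: 554.4 km  (cumulative 1665.6 km)
CP4→CP5: 260.0 km  (cumulative 1925.6 km)
CP5→CP6: 650.8 km  (cumulative 2576.4 km)
CP6→CP7: 564.4 km  (cumulative 3140.9 km)
Total route length ≈ 3141 km.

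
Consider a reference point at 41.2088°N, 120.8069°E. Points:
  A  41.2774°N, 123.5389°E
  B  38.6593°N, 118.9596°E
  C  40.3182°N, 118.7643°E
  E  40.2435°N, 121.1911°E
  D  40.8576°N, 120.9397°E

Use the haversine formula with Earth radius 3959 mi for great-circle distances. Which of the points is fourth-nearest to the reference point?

Distances from the reference point (41.2088°N, 120.8069°E):
D: 25.2 mi
E: 69.7 mi
C: 123.3 mi
A: 142.0 mi
B: 201.5 mi
The fourth-nearest is A at 142.0 mi.

A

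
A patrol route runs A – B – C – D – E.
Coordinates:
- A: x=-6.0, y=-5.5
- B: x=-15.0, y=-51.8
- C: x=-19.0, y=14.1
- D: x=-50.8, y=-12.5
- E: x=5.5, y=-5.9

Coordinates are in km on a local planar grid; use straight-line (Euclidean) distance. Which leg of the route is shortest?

C–D

Leg distances:
A→B: 47.2 km
B→C: 66.0 km
C→D: 41.5 km
D→E: 56.7 km
The shortest leg is C–D at 41.5 km.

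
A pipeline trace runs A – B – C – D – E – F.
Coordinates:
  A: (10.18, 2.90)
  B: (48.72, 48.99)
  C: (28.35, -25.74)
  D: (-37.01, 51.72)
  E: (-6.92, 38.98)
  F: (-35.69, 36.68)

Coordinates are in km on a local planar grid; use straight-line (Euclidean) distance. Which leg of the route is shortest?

Leg distances:
A→B: 60.1 km
B→C: 77.5 km
C→D: 101.4 km
D→E: 32.7 km
E→F: 28.9 km
The shortest leg is E–F at 28.9 km.

E–F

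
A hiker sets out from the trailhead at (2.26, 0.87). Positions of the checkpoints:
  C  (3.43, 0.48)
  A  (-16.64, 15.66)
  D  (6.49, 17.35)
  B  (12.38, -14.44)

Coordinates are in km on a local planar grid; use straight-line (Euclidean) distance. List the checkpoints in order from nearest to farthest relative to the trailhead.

Distances from the trailhead:
C (3.43, 0.48): 1.2 km
D (6.49, 17.35): 17.0 km
B (12.38, -14.44): 18.4 km
A (-16.64, 15.66): 24.0 km

C, D, B, A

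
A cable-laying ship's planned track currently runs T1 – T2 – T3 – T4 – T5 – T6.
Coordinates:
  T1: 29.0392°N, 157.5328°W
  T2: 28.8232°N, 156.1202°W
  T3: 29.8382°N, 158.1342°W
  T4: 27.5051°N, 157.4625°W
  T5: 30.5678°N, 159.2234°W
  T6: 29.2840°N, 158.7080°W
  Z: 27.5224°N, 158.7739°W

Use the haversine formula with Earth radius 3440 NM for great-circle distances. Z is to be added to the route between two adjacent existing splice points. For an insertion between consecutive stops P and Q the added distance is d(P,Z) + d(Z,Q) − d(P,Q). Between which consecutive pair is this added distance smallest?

Added distance for inserting Z between each consecutive pair:
T1–T2: 197.6 NM
T2–T3: 182.0 NM
T3–T4: 68.4 NM
T4–T5: 48.4 NM
T5–T6: 208.6 NM
Smallest added distance is 48.4 NM, inserting between T4 and T5.

between T4 and T5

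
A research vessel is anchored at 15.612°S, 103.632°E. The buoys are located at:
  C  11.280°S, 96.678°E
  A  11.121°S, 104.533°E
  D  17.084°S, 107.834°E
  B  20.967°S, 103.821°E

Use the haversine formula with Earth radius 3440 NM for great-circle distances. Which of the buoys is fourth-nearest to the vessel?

Distances from the vessel (15.612°S, 103.632°E):
D: 257.7 NM
A: 274.7 NM
B: 321.7 NM
C: 482.1 NM
The fourth-nearest is C at 482.1 NM.

C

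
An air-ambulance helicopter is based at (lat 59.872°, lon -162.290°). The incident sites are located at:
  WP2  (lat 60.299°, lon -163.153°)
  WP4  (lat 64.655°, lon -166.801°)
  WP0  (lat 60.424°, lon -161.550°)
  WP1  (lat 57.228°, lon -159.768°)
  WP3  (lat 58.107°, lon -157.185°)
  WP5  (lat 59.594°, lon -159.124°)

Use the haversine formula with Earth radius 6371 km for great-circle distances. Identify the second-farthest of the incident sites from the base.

Distance to each, sorted:
WP4: 580.5 km
WP3: 352.1 km
WP1: 328.3 km
WP5: 180.1 km
WP0: 73.8 km
WP2: 67.4 km
The second-farthest is WP3 at 352.1 km.

WP3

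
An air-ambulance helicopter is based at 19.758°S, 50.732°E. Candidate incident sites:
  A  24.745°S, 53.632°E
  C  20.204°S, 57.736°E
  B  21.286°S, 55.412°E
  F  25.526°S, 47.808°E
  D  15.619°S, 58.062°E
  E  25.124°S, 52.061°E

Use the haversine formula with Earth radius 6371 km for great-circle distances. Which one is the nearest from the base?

B

Distances from the base (19.758°S, 50.732°E):
B: 516.1 km
E: 612.1 km
A: 629.7 km
F: 708.0 km
C: 733.6 km
D: 902.4 km
The nearest is B at 516.1 km.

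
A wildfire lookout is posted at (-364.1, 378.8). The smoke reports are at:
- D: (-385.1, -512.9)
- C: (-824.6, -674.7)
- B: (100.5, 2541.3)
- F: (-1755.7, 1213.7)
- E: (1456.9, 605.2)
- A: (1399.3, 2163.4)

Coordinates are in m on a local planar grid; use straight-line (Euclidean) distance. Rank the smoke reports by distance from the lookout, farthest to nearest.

A, B, E, F, C, D

Computing each straight-line distance from (-364.1, 378.8):
A (1399.3, 2163.4): 2508.9 m
B (100.5, 2541.3): 2211.8 m
E (1456.9, 605.2): 1835.0 m
F (-1755.7, 1213.7): 1622.8 m
C (-824.6, -674.7): 1149.7 m
D (-385.1, -512.9): 891.9 m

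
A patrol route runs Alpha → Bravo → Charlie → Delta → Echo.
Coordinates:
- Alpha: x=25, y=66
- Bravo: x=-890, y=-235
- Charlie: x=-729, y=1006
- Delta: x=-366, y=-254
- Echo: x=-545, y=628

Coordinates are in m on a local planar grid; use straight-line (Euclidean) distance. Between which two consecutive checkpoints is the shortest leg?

Delta–Echo

Leg distances:
Alpha→Bravo: 963.2 m
Bravo→Charlie: 1251.4 m
Charlie→Delta: 1311.2 m
Delta→Echo: 900.0 m
The shortest leg is Delta–Echo at 900.0 m.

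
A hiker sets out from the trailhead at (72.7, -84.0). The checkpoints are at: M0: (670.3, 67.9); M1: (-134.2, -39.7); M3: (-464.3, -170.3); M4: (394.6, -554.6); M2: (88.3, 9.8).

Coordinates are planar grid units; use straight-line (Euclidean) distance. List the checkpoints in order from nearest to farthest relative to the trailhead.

Computing each straight-line distance from (72.7, -84.0):
M2 (88.3, 9.8): 95.1
M1 (-134.2, -39.7): 211.6
M3 (-464.3, -170.3): 543.9
M4 (394.6, -554.6): 570.2
M0 (670.3, 67.9): 616.6

M2, M1, M3, M4, M0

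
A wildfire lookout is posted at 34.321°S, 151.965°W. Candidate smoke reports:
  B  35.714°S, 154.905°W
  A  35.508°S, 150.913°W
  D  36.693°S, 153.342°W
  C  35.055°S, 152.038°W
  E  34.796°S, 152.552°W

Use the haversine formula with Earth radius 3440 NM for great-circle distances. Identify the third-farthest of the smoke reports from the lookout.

A

Distances from the lookout (34.321°S, 151.965°W):
B: 167.0 NM
D: 157.5 NM
A: 88.1 NM
C: 44.2 NM
E: 40.7 NM
The third-farthest is A at 88.1 NM.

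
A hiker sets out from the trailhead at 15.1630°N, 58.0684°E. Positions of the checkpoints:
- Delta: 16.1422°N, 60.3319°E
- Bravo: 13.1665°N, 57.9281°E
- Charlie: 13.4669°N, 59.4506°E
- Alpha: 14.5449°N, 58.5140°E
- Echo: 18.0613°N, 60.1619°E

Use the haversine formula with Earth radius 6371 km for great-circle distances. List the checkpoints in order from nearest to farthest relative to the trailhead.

Alpha, Bravo, Charlie, Delta, Echo

Computing each great-circle distance from 15.1630°N, 58.0684°E:
Alpha 14.5449°N, 58.5140°E: 83.8 km
Bravo 13.1665°N, 57.9281°E: 222.5 km
Charlie 13.4669°N, 59.4506°E: 240.3 km
Delta 16.1422°N, 60.3319°E: 265.7 km
Echo 18.0613°N, 60.1619°E: 391.9 km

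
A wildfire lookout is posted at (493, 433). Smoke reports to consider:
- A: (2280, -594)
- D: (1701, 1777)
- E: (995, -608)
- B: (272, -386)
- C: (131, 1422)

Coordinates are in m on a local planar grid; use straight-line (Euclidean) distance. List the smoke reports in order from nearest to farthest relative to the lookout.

B, C, E, D, A

Distances from the lookout:
B (272, -386): 848.3 m
C (131, 1422): 1053.2 m
E (995, -608): 1155.7 m
D (1701, 1777): 1807.1 m
A (2280, -594): 2061.1 m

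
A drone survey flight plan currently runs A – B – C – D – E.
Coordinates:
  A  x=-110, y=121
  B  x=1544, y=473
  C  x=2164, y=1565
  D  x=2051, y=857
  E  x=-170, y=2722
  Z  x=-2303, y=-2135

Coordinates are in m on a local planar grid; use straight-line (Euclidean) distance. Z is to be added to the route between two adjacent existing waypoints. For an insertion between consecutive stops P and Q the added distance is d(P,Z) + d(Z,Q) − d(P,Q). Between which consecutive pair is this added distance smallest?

Added distance for inserting Z between each consecutive pair:
A–B: 6102.9 m
B–C: 9192.3 m
C–D: 10366.3 m
D–E: 7687.5 m
Smallest added distance is 6102.9 m, inserting between A and B.

between A and B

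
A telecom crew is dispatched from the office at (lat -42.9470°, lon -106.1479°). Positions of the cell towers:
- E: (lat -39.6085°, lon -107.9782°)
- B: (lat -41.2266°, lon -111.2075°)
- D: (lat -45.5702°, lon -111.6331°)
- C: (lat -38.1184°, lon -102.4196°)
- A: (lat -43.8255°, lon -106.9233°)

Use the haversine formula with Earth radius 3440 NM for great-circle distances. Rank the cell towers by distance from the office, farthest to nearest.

Distances from the office:
C (lat -38.1184°, lon -102.4196°): 336.1 NM
D (lat -45.5702°, lon -111.6331°): 283.5 NM
B (lat -41.2266°, lon -111.2075°): 247.9 NM
E (lat -39.6085°, lon -107.9782°): 216.8 NM
A (lat -43.8255°, lon -106.9233°): 62.7 NM

C, D, B, E, A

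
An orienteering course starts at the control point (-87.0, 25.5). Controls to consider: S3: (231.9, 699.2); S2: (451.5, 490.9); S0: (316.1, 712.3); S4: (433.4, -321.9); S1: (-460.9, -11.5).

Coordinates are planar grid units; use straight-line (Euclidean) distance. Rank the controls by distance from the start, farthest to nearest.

S0, S3, S2, S4, S1

Distances from the start:
S0 (316.1, 712.3): 796.4
S3 (231.9, 699.2): 745.4
S2 (451.5, 490.9): 711.7
S4 (433.4, -321.9): 625.7
S1 (-460.9, -11.5): 375.7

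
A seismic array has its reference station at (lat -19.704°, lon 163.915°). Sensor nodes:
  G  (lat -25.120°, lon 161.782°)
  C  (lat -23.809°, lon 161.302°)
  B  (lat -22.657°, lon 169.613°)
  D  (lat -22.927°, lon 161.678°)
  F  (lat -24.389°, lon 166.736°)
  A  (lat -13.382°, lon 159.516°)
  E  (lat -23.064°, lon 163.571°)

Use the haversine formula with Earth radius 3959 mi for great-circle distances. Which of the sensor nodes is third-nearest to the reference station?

C

Distances from the reference station ((lat -19.704°, lon 163.915°)):
E: 233.2 mi
D: 265.2 mi
C: 329.5 mi
F: 370.7 mi
G: 398.2 mi
B: 419.9 mi
A: 525.0 mi
The third-nearest is C at 329.5 mi.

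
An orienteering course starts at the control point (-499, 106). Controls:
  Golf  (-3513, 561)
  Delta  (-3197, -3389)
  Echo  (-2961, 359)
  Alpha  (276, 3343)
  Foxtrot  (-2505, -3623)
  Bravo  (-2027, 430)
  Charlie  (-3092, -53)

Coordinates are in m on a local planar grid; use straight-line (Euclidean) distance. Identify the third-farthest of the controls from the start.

Distances from the start ((-499, 106)):
Delta: 4415.2 m
Foxtrot: 4234.3 m
Alpha: 3328.5 m
Golf: 3048.2 m
Charlie: 2597.9 m
Echo: 2475.0 m
Bravo: 1562.0 m
The third-farthest is Alpha at 3328.5 m.

Alpha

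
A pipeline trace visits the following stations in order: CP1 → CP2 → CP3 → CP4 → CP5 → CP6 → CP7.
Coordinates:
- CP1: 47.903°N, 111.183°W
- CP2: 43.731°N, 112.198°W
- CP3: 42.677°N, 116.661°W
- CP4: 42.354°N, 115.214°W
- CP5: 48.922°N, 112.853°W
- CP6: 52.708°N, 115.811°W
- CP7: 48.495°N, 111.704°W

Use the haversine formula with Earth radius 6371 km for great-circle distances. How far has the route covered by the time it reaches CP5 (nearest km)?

Leg distances:
CP1→CP2: 470.5 km  (cumulative 470.5 km)
CP2→CP3: 380.2 km  (cumulative 850.7 km)
CP3→CP4: 123.9 km  (cumulative 974.6 km)
CP4→CP5: 752.9 km  (cumulative 1727.6 km)
Cumulative distance at CP5 ≈ 1728 km.

1728 km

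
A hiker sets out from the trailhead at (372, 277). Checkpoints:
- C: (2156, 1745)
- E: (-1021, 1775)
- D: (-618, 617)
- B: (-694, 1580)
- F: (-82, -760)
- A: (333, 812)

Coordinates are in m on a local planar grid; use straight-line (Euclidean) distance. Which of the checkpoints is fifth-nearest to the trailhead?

Distances from the trailhead ((372, 277)):
A: 536.4 m
D: 1046.8 m
F: 1132.0 m
B: 1683.5 m
E: 2045.6 m
C: 2310.3 m
The fifth-nearest is E at 2045.6 m.

E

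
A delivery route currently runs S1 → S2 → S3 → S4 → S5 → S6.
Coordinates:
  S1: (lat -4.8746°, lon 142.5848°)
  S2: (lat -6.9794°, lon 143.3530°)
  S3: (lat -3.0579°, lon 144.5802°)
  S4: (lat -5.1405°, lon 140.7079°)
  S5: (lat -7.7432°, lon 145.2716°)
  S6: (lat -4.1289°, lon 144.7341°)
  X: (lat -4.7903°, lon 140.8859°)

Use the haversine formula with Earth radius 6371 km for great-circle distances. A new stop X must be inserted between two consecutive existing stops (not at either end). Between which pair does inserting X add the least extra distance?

between S3 and S4

Added distance for inserting X between each consecutive pair:
S1–S2: 305.1 km
S2–S3: 361.7 km
S3–S4: 8.6 km
S4–S5: 47.7 km
S5–S6: 612.1 km
Smallest added distance is 8.6 km, inserting between S3 and S4.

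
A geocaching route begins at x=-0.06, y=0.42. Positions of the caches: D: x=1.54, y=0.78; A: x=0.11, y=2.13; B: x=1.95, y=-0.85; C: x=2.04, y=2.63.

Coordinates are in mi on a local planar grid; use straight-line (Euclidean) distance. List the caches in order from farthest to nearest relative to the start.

Distances from the start:
C x=2.04, y=2.63: 3.0 mi
B x=1.95, y=-0.85: 2.4 mi
A x=0.11, y=2.13: 1.7 mi
D x=1.54, y=0.78: 1.6 mi

C, B, A, D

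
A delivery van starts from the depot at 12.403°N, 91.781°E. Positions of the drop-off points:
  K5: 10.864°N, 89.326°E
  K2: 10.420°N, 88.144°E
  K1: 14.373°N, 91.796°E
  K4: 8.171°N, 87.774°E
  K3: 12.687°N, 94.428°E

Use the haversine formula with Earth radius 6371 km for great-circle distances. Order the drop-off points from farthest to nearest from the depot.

K4, K2, K5, K3, K1

Distances from the depot:
K4 8.171°N, 87.774°E: 643.1 km
K2 10.420°N, 88.144°E: 453.6 km
K5 10.864°N, 89.326°E: 317.4 km
K3 12.687°N, 94.428°E: 289.0 km
K1 14.373°N, 91.796°E: 219.1 km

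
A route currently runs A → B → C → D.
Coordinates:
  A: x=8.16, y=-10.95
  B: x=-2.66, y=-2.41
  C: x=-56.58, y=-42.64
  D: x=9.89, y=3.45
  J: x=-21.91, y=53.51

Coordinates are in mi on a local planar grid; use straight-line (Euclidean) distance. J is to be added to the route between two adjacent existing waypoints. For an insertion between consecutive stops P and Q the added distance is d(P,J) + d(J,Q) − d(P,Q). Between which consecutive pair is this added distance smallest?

between C and D

Added distance for inserting J between each consecutive pair:
A–B: 116.5 mi
B–C: 94.1 mi
C–D: 80.6 mi
Smallest added distance is 80.6 mi, inserting between C and D.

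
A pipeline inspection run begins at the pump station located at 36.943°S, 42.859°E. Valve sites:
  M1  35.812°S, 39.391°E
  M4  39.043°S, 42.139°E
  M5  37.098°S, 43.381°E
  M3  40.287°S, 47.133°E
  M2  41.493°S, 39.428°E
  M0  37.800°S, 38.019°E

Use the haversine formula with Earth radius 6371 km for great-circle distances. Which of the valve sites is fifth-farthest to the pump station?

Distances from the pump station (36.943°S, 42.859°E):
M2: 585.8 km
M3: 525.4 km
M0: 438.1 km
M1: 335.0 km
M4: 241.9 km
M5: 49.4 km
The fifth-farthest is M4 at 241.9 km.

M4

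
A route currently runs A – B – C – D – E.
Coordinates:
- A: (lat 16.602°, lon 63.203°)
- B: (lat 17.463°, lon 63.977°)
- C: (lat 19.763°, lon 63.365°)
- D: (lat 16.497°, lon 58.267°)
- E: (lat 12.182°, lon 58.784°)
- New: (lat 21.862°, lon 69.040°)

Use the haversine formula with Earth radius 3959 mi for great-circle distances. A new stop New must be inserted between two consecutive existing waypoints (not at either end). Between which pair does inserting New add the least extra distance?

between B and C

Added distance for inserting New between each consecutive pair:
A–B: 896.0 mi
B–C: 678.4 mi
C–D: 784.9 mi
D–E: 1445.6 mi
Smallest added distance is 678.4 mi, inserting between B and C.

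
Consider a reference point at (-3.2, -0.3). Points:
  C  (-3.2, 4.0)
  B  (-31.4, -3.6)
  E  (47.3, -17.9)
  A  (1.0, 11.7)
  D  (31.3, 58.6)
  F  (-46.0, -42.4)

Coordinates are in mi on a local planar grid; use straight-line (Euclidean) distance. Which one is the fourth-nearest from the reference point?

Distance to each, sorted:
C: 4.3 mi
A: 12.7 mi
B: 28.4 mi
E: 53.5 mi
F: 60.0 mi
D: 68.3 mi
The fourth-nearest is E at 53.5 mi.

E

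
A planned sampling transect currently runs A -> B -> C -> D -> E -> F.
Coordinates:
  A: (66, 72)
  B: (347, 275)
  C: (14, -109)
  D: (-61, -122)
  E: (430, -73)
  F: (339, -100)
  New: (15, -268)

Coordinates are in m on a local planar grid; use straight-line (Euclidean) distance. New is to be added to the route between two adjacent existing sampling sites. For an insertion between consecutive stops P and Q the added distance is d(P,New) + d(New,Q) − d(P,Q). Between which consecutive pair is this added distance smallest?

Added distance for inserting New between each consecutive pair:
A–B: 633.6 m
B–C: 287.2 m
C–D: 247.5 m
D–E: 129.7 m
E–F: 728.6 m
Smallest added distance is 129.7 m, inserting between D and E.

between D and E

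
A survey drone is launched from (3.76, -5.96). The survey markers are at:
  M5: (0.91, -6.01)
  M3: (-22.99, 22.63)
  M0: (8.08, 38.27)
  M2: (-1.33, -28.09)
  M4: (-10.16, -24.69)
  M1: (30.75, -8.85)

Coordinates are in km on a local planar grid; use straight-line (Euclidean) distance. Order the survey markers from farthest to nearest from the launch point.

M0, M3, M1, M4, M2, M5

Distances from the launch point:
M0 (8.08, 38.27): 44.4 km
M3 (-22.99, 22.63): 39.2 km
M1 (30.75, -8.85): 27.1 km
M4 (-10.16, -24.69): 23.3 km
M2 (-1.33, -28.09): 22.7 km
M5 (0.91, -6.01): 2.9 km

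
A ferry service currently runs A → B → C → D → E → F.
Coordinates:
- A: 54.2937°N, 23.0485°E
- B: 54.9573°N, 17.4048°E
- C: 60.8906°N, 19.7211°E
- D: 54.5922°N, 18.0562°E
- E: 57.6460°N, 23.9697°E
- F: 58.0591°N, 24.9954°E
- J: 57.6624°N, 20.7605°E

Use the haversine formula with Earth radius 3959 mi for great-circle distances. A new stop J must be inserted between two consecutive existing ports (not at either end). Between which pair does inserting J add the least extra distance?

between C and D

Added distance for inserting J between each consecutive pair:
A–B: 245.5 mi
B–C: 34.3 mi
C–D: 22.9 mi
D–E: 44.6 mi
E–F: 229.4 mi
Smallest added distance is 22.9 mi, inserting between C and D.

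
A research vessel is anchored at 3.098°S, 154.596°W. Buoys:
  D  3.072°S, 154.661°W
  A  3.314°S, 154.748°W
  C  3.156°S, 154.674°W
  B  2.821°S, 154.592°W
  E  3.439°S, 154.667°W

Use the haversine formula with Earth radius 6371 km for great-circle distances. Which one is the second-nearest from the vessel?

C

Distances from the vessel (3.098°S, 154.596°W):
D: 7.8 km
C: 10.8 km
A: 29.4 km
B: 30.8 km
E: 38.7 km
The second-nearest is C at 10.8 km.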